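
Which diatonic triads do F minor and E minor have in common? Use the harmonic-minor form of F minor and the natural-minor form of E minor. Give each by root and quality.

Triads in F minor (harmonic minor): Fm (i), Gdim (ii°), A♭aug (III+), B♭m (iv), C (V), D♭ (VI), Edim (vii°).
Triads in E minor (natural minor): Em (i), F♯dim (ii°), G (III), Am (iv), Bm (v), C (VI), D (VII).
Shared triads with their functions: C (V in F minor, VI in E minor).

C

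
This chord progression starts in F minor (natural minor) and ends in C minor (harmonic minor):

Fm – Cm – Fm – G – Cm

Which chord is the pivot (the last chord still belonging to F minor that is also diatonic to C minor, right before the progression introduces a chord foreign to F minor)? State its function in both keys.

Fm — i in F minor, iv in C minor

Chords diatonic to F minor: Fm, Gdim, Ab, Bbm, Cm, Db, Eb.
Reading the progression, the first chord not in that set is G, so the modulation leaves F minor there.
The chord immediately before G is Fm, which is diatonic to both keys: i in F minor and iv in C minor.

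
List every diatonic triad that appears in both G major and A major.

Triads in G major: G (I), Am (ii), Bm (iii), C (IV), D (V), Em (vi), F#dim (vii°).
Triads in A major: A (I), Bm (ii), C#m (iii), D (IV), E (V), F#m (vi), G#dim (vii°).
Shared triads with their functions: Bm (iii in G major, ii in A major); D (V in G major, IV in A major).

Bm, D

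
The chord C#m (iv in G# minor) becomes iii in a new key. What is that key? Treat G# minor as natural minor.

A major

The numeral iii denotes a minor triad on scale degree 3. With C# on degree 3, the tonic of the new key is A.
Degree 3 carries a minor triad in major keys, so the destination is A major.
Check: the diatonic triads of A major are A (I), Bm (ii), C#m (iii), D (IV), E (V), F#m (vi), G#dim (vii°) — C#m is indeed iii.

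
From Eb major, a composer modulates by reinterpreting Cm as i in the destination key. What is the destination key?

The numeral i denotes a minor triad on scale degree 1. With C on degree 1, the tonic of the new key is C.
Degree 1 carries a minor triad in minor keys, so the destination is C minor.
Check: the diatonic triads of C minor (natural minor) are Cm (i), Ddim (ii°), Eb (III), Fm (iv), Gm (v), Ab (VI), Bb (VII) — Cm is indeed i.

C minor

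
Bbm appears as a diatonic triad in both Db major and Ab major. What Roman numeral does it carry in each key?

vi in Db major; ii in Ab major

The scale of Db major is Db Eb F Gb Ab Bb C; Bb is degree 6, and the triad built there (Bb-Db-F) is minor, so it is vi.
The scale of Ab major is Ab Bb C Db Eb F G; Bb is degree 2, and the triad built there (Bb-Db-F) is minor, so it is ii.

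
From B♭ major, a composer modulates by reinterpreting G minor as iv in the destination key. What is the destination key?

D minor

The numeral iv denotes a minor triad on scale degree 4. With G on degree 4, the tonic of the new key is D.
Degree 4 carries a minor triad in minor keys, so the destination is D minor.
Check: the diatonic triads of D minor (natural minor) are Dm (i), Edim (ii°), F (III), Gm (iv), Am (v), B♭ (VI), C (VII) — G minor is indeed iv.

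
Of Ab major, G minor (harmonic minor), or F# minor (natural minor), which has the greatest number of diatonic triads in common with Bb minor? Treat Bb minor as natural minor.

Ab major

Triads of Bb minor (natural minor): Bbm (i), Cdim (ii°), Db (III), Ebm (iv), Fm (v), Gb (VI), Ab (VII).
Ab major shares 4: Bbm, Db, Fm, Ab.
G minor (harmonic minor) shares 0: none.
F# minor (natural minor) shares 0: none.
The most common triads (4) are shared with Ab major.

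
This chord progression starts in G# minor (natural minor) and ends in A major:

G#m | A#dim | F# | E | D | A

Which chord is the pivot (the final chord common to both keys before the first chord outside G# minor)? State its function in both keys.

Chords diatonic to G# minor: G#m, A#dim, B, C#m, D#m, E, F#.
Reading the progression, the first chord not in that set is D, so the modulation leaves G# minor there.
The chord immediately before D is E, which is diatonic to both keys: VI in G# minor and V in A major.

E — VI in G# minor, V in A major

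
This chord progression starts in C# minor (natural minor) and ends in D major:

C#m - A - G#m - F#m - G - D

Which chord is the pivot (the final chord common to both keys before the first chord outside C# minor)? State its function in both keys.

Chords diatonic to C# minor: C#m, D#dim, E, F#m, G#m, A, B.
Reading the progression, the first chord not in that set is G, so the modulation leaves C# minor there.
The chord immediately before G is F#m, which is diatonic to both keys: iv in C# minor and iii in D major.

F#m — iv in C# minor, iii in D major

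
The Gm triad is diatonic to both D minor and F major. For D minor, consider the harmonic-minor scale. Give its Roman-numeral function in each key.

The scale of D minor (harmonic minor) is D E F G A Bb C#; G is degree 4, and the triad built there (G-Bb-D) is minor, so it is iv.
The scale of F major is F G A Bb C D E; G is degree 2, and the triad built there (G-Bb-D) is minor, so it is ii.

iv in D minor; ii in F major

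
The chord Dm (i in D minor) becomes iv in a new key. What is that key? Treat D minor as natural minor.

A minor

The numeral iv denotes a minor triad on scale degree 4. With D on degree 4, the tonic of the new key is A.
Degree 4 carries a minor triad in minor keys, so the destination is A minor.
Check: the diatonic triads of A minor (natural minor) are Am (i), Bdim (ii°), C (III), Dm (iv), Em (v), F (VI), G (VII) — Dm is indeed iv.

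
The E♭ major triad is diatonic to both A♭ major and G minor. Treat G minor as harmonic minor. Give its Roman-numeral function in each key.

V in A♭ major; VI in G minor

The scale of A♭ major is A♭ B♭ C D♭ E♭ F G; E♭ is degree 5, and the triad built there (E♭-G-B♭) is major, so it is V.
The scale of G minor (harmonic minor) is G A B♭ C D E♭ F♯; E♭ is degree 6, and the triad built there (E♭-G-B♭) is major, so it is VI.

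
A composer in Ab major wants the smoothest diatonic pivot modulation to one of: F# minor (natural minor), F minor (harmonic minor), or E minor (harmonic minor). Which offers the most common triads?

F minor

Triads of Ab major: Ab (I), Bbm (ii), Cm (iii), Db (IV), Eb (V), Fm (vi), Gdim (vii°).
F# minor (natural minor) shares 0: none.
F minor (harmonic minor) shares 4: Bbm, Db, Fm, Gdim.
E minor (harmonic minor) shares 0: none.
The most common triads (4) are shared with F minor.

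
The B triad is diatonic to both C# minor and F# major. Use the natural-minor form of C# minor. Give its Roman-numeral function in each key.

The scale of C# minor (natural minor) is C# D# E F# G# A B; B is degree 7, and the triad built there (B-D#-F#) is major, so it is VII.
The scale of F# major is F# G# A# B C# D# E#; B is degree 4, and the triad built there (B-D#-F#) is major, so it is IV.

VII in C# minor; IV in F# major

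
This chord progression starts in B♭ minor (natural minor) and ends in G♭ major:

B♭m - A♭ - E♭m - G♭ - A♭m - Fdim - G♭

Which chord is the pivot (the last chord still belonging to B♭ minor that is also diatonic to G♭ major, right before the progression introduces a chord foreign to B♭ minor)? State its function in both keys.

Chords diatonic to B♭ minor: B♭m, Cdim, D♭, E♭m, Fm, G♭, A♭.
Reading the progression, the first chord not in that set is A♭m, so the modulation leaves B♭ minor there.
The chord immediately before A♭m is G♭, which is diatonic to both keys: VI in B♭ minor and I in G♭ major.

G♭ — VI in B♭ minor, I in G♭ major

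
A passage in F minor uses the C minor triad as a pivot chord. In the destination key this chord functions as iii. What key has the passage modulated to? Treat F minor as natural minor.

Ab major

The numeral iii denotes a minor triad on scale degree 3. With C on degree 3, the tonic of the new key is Ab.
Degree 3 carries a minor triad in major keys, so the destination is Ab major.
Check: the diatonic triads of Ab major are Ab (I), Bbm (ii), Cm (iii), Db (IV), Eb (V), Fm (vi), Gdim (vii°) — C minor is indeed iii.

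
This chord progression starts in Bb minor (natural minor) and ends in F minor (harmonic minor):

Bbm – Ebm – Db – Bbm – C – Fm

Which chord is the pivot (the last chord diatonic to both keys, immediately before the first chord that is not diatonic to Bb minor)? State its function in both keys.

Chords diatonic to Bb minor: Bbm, Cdim, Db, Ebm, Fm, Gb, Ab.
Reading the progression, the first chord not in that set is C, so the modulation leaves Bb minor there.
The chord immediately before C is Bbm, which is diatonic to both keys: i in Bb minor and iv in F minor.

Bbm — i in Bb minor, iv in F minor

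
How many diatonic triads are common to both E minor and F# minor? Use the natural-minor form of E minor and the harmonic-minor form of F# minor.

Diatonic triads of E minor (natural minor): Em (i), F#dim (ii°), G (III), Am (iv), Bm (v), C (VI), D (VII).
Diatonic triads of F# minor (harmonic minor): F#m (i), G#dim (ii°), Aaug (III+), Bm (iv), C# (V), D (VI), E#dim (vii°).
Matching root and quality in both lists: Bm, D.
That gives 2 common triads.

2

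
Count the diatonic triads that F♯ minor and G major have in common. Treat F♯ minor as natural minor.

Diatonic triads of F♯ minor (natural minor): F♯m (i), G♯dim (ii°), A (III), Bm (iv), C♯m (v), D (VI), E (VII).
Diatonic triads of G major: G (I), Am (ii), Bm (iii), C (IV), D (V), Em (vi), F♯dim (vii°).
Matching root and quality in both lists: Bm, D.
That gives 2 common triads.

2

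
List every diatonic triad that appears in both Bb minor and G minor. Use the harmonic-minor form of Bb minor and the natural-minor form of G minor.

Triads in Bb minor (harmonic minor): Bb minor (i), C diminished (ii°), Db augmented (III+), Eb minor (iv), F major (V), Gb major (VI), A diminished (vii°).
Triads in G minor (natural minor): G minor (i), A diminished (ii°), Bb major (III), C minor (iv), D minor (v), Eb major (VI), F major (VII).
Shared triads with their functions: F major (V in Bb minor, VII in G minor); A diminished (vii° in Bb minor, ii° in G minor).

F, Adim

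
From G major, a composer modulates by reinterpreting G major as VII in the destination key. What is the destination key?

The numeral VII denotes a major triad on scale degree 7. With G on degree 7, the tonic of the new key is A.
Degree 7 carries a major triad in natural-minor keys, so the destination is A minor.
Check: the diatonic triads of A minor (natural minor) are Am (i), Bdim (ii°), C (III), Dm (iv), Em (v), F (VI), G (VII) — G major is indeed VII.

A minor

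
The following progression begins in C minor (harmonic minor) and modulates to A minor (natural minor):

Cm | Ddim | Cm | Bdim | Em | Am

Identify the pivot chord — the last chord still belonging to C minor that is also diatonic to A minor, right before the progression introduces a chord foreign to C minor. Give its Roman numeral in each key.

Bdim — vii° in C minor, ii° in A minor

Chords diatonic to C minor: Cm, Ddim, E♭aug, Fm, G, A♭, Bdim.
Reading the progression, the first chord not in that set is Em, so the modulation leaves C minor there.
The chord immediately before Em is Bdim, which is diatonic to both keys: vii° in C minor and ii° in A minor.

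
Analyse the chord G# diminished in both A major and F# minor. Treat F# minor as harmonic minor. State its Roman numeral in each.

The scale of A major is A B C# D E F# G#; G# is degree 7, and the triad built there (G#-B-D) is diminished, so it is vii°.
The scale of F# minor (harmonic minor) is F# G# A B C# D E#; G# is degree 2, and the triad built there (G#-B-D) is diminished, so it is ii°.

vii° in A major; ii° in F# minor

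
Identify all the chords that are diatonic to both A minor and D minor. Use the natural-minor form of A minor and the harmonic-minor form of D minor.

Triads in A minor (natural minor): A minor (i), B diminished (ii°), C major (III), D minor (iv), E minor (v), F major (VI), G major (VII).
Triads in D minor (harmonic minor): D minor (i), E diminished (ii°), F augmented (III+), G minor (iv), A major (V), Bb major (VI), C# diminished (vii°).
Shared triads with their functions: D minor (iv in A minor, i in D minor).

Dm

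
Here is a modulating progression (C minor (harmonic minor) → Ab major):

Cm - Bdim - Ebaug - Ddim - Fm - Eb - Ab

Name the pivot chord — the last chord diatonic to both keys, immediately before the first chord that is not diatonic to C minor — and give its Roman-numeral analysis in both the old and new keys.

Fm — iv in C minor, vi in Ab major

Chords diatonic to C minor: Cm, Ddim, Ebaug, Fm, G, Ab, Bdim.
Reading the progression, the first chord not in that set is Eb, so the modulation leaves C minor there.
The chord immediately before Eb is Fm, which is diatonic to both keys: iv in C minor and vi in Ab major.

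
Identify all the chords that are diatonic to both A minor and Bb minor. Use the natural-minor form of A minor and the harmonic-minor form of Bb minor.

Triads in A minor (natural minor): Am (i), Bdim (ii°), C (III), Dm (iv), Em (v), F (VI), G (VII).
Triads in Bb minor (harmonic minor): Bbm (i), Cdim (ii°), Dbaug (III+), Ebm (iv), F (V), Gb (VI), Adim (vii°).
Shared triads with their functions: F (VI in A minor, V in Bb minor).

F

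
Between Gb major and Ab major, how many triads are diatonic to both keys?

Diatonic triads of Gb major: Gb (I), Abm (ii), Bbm (iii), Cb (IV), Db (V), Ebm (vi), Fdim (vii°).
Diatonic triads of Ab major: Ab (I), Bbm (ii), Cm (iii), Db (IV), Eb (V), Fm (vi), Gdim (vii°).
Matching root and quality in both lists: Bbm, Db.
That gives 2 common triads.

2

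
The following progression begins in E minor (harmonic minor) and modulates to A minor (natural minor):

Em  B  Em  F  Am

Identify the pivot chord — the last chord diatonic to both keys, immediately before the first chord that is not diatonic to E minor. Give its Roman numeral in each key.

Chords diatonic to E minor: Em, F#dim, Gaug, Am, B, C, D#dim.
Reading the progression, the first chord not in that set is F, so the modulation leaves E minor there.
The chord immediately before F is Em, which is diatonic to both keys: i in E minor and v in A minor.

Em — i in E minor, v in A minor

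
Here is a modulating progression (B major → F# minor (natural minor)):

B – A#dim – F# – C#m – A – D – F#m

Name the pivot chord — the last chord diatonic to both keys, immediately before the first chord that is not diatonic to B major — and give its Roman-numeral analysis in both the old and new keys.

Chords diatonic to B major: B, C#m, D#m, E, F#, G#m, A#dim.
Reading the progression, the first chord not in that set is A, so the modulation leaves B major there.
The chord immediately before A is C#m, which is diatonic to both keys: ii in B major and v in F# minor.

C#m — ii in B major, v in F# minor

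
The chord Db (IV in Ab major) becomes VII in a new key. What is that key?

The numeral VII denotes a major triad on scale degree 7. With Db on degree 7, the tonic of the new key is Eb.
Degree 7 carries a major triad in natural-minor keys, so the destination is Eb minor.
Check: the diatonic triads of Eb minor (natural minor) are Ebm (i), Fdim (ii°), Gb (III), Abm (iv), Bbm (v), Cb (VI), Db (VII) — Db is indeed VII.

Eb minor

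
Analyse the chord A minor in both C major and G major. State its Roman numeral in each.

The scale of C major is C D E F G A B; A is degree 6, and the triad built there (A-C-E) is minor, so it is vi.
The scale of G major is G A B C D E F#; A is degree 2, and the triad built there (A-C-E) is minor, so it is ii.

vi in C major; ii in G major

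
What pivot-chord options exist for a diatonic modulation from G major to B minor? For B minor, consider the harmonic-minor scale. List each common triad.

Triads in G major: G (I), Am (ii), Bm (iii), C (IV), D (V), Em (vi), F#dim (vii°).
Triads in B minor (harmonic minor): Bm (i), C#dim (ii°), Daug (III+), Em (iv), F# (V), G (VI), A#dim (vii°).
Shared triads with their functions: G (I in G major, VI in B minor); Bm (iii in G major, i in B minor); Em (vi in G major, iv in B minor).

G, Bm, Em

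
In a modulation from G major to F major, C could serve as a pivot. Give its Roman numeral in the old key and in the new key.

The scale of G major is G A B C D E F#; C is degree 4, and the triad built there (C-E-G) is major, so it is IV.
The scale of F major is F G A Bb C D E; C is degree 5, and the triad built there (C-E-G) is major, so it is V.

IV in G major; V in F major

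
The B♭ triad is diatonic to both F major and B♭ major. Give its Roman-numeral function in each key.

IV in F major; I in B♭ major

The scale of F major is F G A B♭ C D E; B♭ is degree 4, and the triad built there (B♭-D-F) is major, so it is IV.
The scale of B♭ major is B♭ C D E♭ F G A; B♭ is degree 1, and the triad built there (B♭-D-F) is major, so it is I.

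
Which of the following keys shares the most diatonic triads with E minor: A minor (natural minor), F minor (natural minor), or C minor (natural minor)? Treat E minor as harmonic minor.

A minor

Triads of E minor (harmonic minor): Em (i), F♯dim (ii°), Gaug (III+), Am (iv), B (V), C (VI), D♯dim (vii°).
A minor (natural minor) shares 3: Em, Am, C.
F minor (natural minor) shares 0: none.
C minor (natural minor) shares 0: none.
The most common triads (3) are shared with A minor.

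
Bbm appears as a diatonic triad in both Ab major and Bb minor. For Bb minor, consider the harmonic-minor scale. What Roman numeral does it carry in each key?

The scale of Ab major is Ab Bb C Db Eb F G; Bb is degree 2, and the triad built there (Bb-Db-F) is minor, so it is ii.
The scale of Bb minor (harmonic minor) is Bb C Db Eb F Gb A; Bb is degree 1, and the triad built there (Bb-Db-F) is minor, so it is i.

ii in Ab major; i in Bb minor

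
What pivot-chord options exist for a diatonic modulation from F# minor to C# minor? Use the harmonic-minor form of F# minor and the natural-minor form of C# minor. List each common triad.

Triads in F# minor (harmonic minor): F#m (i), G#dim (ii°), Aaug (III+), Bm (iv), C# (V), D (VI), E#dim (vii°).
Triads in C# minor (natural minor): C#m (i), D#dim (ii°), E (III), F#m (iv), G#m (v), A (VI), B (VII).
Shared triads with their functions: F#m (i in F# minor, iv in C# minor).

F#m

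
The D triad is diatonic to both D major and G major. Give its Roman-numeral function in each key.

I in D major; V in G major

The scale of D major is D E F# G A B C#; D is degree 1, and the triad built there (D-F#-A) is major, so it is I.
The scale of G major is G A B C D E F#; D is degree 5, and the triad built there (D-F#-A) is major, so it is V.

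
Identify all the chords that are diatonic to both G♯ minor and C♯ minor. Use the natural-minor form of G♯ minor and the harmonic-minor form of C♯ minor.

Triads in G♯ minor (natural minor): G♯m (i), A♯dim (ii°), B (III), C♯m (iv), D♯m (v), E (VI), F♯ (VII).
Triads in C♯ minor (harmonic minor): C♯m (i), D♯dim (ii°), Eaug (III+), F♯m (iv), G♯ (V), A (VI), B♯dim (vii°).
Shared triads with their functions: C♯m (iv in G♯ minor, i in C♯ minor).

C♯m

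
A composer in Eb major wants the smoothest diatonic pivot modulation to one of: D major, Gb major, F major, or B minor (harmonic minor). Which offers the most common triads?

Triads of Eb major: Eb (I), Fm (ii), Gm (iii), Ab (IV), Bb (V), Cm (vi), Ddim (vii°).
D major shares 0: none.
Gb major shares 0: none.
F major shares 2: Gm, Bb.
B minor (harmonic minor) shares 0: none.
The most common triads (2) are shared with F major.

F major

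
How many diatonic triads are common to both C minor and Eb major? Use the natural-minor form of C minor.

7

Diatonic triads of C minor (natural minor): Cm (i), Ddim (ii°), Eb (III), Fm (iv), Gm (v), Ab (VI), Bb (VII).
Diatonic triads of Eb major: Eb (I), Fm (ii), Gm (iii), Ab (IV), Bb (V), Cm (vi), Ddim (vii°).
Matching root and quality in both lists: Cm, Ddim, Eb, Fm, Gm, Ab, Bb.
That gives 7 common triads.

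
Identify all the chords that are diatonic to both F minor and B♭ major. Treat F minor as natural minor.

Triads in F minor (natural minor): Fm (i), Gdim (ii°), A♭ (III), B♭m (iv), Cm (v), D♭ (VI), E♭ (VII).
Triads in B♭ major: B♭ (I), Cm (ii), Dm (iii), E♭ (IV), F (V), Gm (vi), Adim (vii°).
Shared triads with their functions: Cm (v in F minor, ii in B♭ major); E♭ (VII in F minor, IV in B♭ major).

Cm, E♭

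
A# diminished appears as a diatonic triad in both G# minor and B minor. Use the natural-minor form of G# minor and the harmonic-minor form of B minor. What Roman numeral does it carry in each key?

The scale of G# minor (natural minor) is G# A# B C# D# E F#; A# is degree 2, and the triad built there (A#-C#-E) is diminished, so it is ii°.
The scale of B minor (harmonic minor) is B C# D E F# G A#; A# is degree 7, and the triad built there (A#-C#-E) is diminished, so it is vii°.

ii° in G# minor; vii° in B minor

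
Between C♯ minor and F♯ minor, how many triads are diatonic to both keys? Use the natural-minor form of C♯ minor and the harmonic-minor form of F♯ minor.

Diatonic triads of C♯ minor (natural minor): C♯m (i), D♯dim (ii°), E (III), F♯m (iv), G♯m (v), A (VI), B (VII).
Diatonic triads of F♯ minor (harmonic minor): F♯m (i), G♯dim (ii°), Aaug (III+), Bm (iv), C♯ (V), D (VI), E♯dim (vii°).
Matching root and quality in both lists: F♯m.
That gives 1 common triad.

1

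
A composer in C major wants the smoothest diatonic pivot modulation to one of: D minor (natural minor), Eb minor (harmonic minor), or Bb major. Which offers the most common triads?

Triads of C major: C major (I), D minor (ii), E minor (iii), F major (IV), G major (V), A minor (vi), B diminished (vii°).
D minor (natural minor) shares 4: C, Dm, F, Am.
Eb minor (harmonic minor) shares 0: none.
Bb major shares 2: Dm, F.
The most common triads (4) are shared with D minor.

D minor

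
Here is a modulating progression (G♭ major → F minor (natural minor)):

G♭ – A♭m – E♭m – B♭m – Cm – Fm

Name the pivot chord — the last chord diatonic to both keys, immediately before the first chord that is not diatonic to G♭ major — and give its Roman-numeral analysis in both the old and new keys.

B♭m — iii in G♭ major, iv in F minor

Chords diatonic to G♭ major: G♭, A♭m, B♭m, C♭, D♭, E♭m, Fdim.
Reading the progression, the first chord not in that set is Cm, so the modulation leaves G♭ major there.
The chord immediately before Cm is B♭m, which is diatonic to both keys: iii in G♭ major and iv in F minor.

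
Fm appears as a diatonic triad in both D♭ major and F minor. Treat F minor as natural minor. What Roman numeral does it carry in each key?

The scale of D♭ major is D♭ E♭ F G♭ A♭ B♭ C; F is degree 3, and the triad built there (F-A♭-C) is minor, so it is iii.
The scale of F minor (natural minor) is F G A♭ B♭ C D♭ E♭; F is degree 1, and the triad built there (F-A♭-C) is minor, so it is i.

iii in D♭ major; i in F minor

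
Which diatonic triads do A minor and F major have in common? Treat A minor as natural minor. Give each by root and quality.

Am, C, Dm, F

Triads in A minor (natural minor): A minor (i), B diminished (ii°), C major (III), D minor (iv), E minor (v), F major (VI), G major (VII).
Triads in F major: F major (I), G minor (ii), A minor (iii), Bb major (IV), C major (V), D minor (vi), E diminished (vii°).
Shared triads with their functions: A minor (i in A minor, iii in F major); C major (III in A minor, V in F major); D minor (iv in A minor, vi in F major); F major (VI in A minor, I in F major).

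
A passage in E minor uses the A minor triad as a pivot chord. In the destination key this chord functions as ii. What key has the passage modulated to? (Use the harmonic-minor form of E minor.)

The numeral ii denotes a minor triad on scale degree 2. With A on degree 2, the tonic of the new key is G.
Degree 2 carries a minor triad in major keys, so the destination is G major.
Check: the diatonic triads of G major are G (I), Am (ii), Bm (iii), C (IV), D (V), Em (vi), F#dim (vii°) — A minor is indeed ii.

G major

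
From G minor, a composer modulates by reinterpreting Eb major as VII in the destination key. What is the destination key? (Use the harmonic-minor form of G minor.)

The numeral VII denotes a major triad on scale degree 7. With Eb on degree 7, the tonic of the new key is F.
Degree 7 carries a major triad in natural-minor keys, so the destination is F minor.
Check: the diatonic triads of F minor (natural minor) are Fm (i), Gdim (ii°), Ab (III), Bbm (iv), Cm (v), Db (VI), Eb (VII) — Eb major is indeed VII.

F minor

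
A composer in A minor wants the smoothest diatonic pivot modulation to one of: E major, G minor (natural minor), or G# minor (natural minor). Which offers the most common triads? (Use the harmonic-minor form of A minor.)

Triads of A minor (harmonic minor): Am (i), Bdim (ii°), Caug (III+), Dm (iv), E (V), F (VI), G#dim (vii°).
E major shares 1: E.
G minor (natural minor) shares 2: Dm, F.
G# minor (natural minor) shares 1: E.
The most common triads (2) are shared with G minor.

G minor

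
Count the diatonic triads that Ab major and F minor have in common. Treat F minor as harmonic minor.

Diatonic triads of Ab major: Ab (I), Bbm (ii), Cm (iii), Db (IV), Eb (V), Fm (vi), Gdim (vii°).
Diatonic triads of F minor (harmonic minor): Fm (i), Gdim (ii°), Abaug (III+), Bbm (iv), C (V), Db (VI), Edim (vii°).
Matching root and quality in both lists: Bbm, Db, Fm, Gdim.
That gives 4 common triads.

4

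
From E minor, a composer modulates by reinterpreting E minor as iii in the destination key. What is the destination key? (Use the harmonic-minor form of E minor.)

C major

The numeral iii denotes a minor triad on scale degree 3. With E on degree 3, the tonic of the new key is C.
Degree 3 carries a minor triad in major keys, so the destination is C major.
Check: the diatonic triads of C major are C (I), Dm (ii), Em (iii), F (IV), G (V), Am (vi), Bdim (vii°) — E minor is indeed iii.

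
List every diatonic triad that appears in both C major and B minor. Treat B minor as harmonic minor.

Em, G

Triads in C major: C (I), Dm (ii), Em (iii), F (IV), G (V), Am (vi), Bdim (vii°).
Triads in B minor (harmonic minor): Bm (i), C#dim (ii°), Daug (III+), Em (iv), F# (V), G (VI), A#dim (vii°).
Shared triads with their functions: Em (iii in C major, iv in B minor); G (V in C major, VI in B minor).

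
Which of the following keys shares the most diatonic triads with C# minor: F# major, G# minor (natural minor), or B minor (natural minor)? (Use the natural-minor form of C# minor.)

G# minor

Triads of C# minor (natural minor): C# minor (i), D# diminished (ii°), E major (III), F# minor (iv), G# minor (v), A major (VI), B major (VII).
F# major shares 2: G#m, B.
G# minor (natural minor) shares 4: C#m, E, G#m, B.
B minor (natural minor) shares 2: F#m, A.
The most common triads (4) are shared with G# minor.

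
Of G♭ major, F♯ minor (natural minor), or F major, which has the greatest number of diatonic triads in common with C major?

Triads of C major: C (I), Dm (ii), Em (iii), F (IV), G (V), Am (vi), Bdim (vii°).
G♭ major shares 0: none.
F♯ minor (natural minor) shares 0: none.
F major shares 4: C, Dm, F, Am.
The most common triads (4) are shared with F major.

F major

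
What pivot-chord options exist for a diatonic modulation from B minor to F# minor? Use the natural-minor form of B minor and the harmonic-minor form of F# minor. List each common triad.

Bm, D, F#m

Triads in B minor (natural minor): Bm (i), C#dim (ii°), D (III), Em (iv), F#m (v), G (VI), A (VII).
Triads in F# minor (harmonic minor): F#m (i), G#dim (ii°), Aaug (III+), Bm (iv), C# (V), D (VI), E#dim (vii°).
Shared triads with their functions: Bm (i in B minor, iv in F# minor); D (III in B minor, VI in F# minor); F#m (v in B minor, i in F# minor).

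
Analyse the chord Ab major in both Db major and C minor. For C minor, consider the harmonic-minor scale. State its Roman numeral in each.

The scale of Db major is Db Eb F Gb Ab Bb C; Ab is degree 5, and the triad built there (Ab-C-Eb) is major, so it is V.
The scale of C minor (harmonic minor) is C D Eb F G Ab B; Ab is degree 6, and the triad built there (Ab-C-Eb) is major, so it is VI.

V in Db major; VI in C minor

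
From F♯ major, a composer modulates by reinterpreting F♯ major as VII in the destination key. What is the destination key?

G♯ minor

The numeral VII denotes a major triad on scale degree 7. With F♯ on degree 7, the tonic of the new key is G♯.
Degree 7 carries a major triad in natural-minor keys, so the destination is G♯ minor.
Check: the diatonic triads of G♯ minor (natural minor) are G♯m (i), A♯dim (ii°), B (III), C♯m (iv), D♯m (v), E (VI), F♯ (VII) — F♯ major is indeed VII.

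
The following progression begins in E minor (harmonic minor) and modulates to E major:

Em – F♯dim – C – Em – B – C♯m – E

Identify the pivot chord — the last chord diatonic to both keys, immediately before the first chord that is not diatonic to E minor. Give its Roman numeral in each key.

B — V in E minor, V in E major

Chords diatonic to E minor: Em, F♯dim, Gaug, Am, B, C, D♯dim.
Reading the progression, the first chord not in that set is C♯m, so the modulation leaves E minor there.
The chord immediately before C♯m is B, which is diatonic to both keys: V in E minor and V in E major.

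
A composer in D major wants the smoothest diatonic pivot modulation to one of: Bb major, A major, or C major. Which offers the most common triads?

A major

Triads of D major: D (I), Em (ii), F#m (iii), G (IV), A (V), Bm (vi), C#dim (vii°).
Bb major shares 0: none.
A major shares 4: D, F#m, A, Bm.
C major shares 2: Em, G.
The most common triads (4) are shared with A major.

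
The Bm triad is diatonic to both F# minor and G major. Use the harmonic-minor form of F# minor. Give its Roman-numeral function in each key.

iv in F# minor; iii in G major

The scale of F# minor (harmonic minor) is F# G# A B C# D E#; B is degree 4, and the triad built there (B-D-F#) is minor, so it is iv.
The scale of G major is G A B C D E F#; B is degree 3, and the triad built there (B-D-F#) is minor, so it is iii.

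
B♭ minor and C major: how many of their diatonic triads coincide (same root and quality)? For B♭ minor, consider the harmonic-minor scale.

Diatonic triads of B♭ minor (harmonic minor): B♭m (i), Cdim (ii°), D♭aug (III+), E♭m (iv), F (V), G♭ (VI), Adim (vii°).
Diatonic triads of C major: C (I), Dm (ii), Em (iii), F (IV), G (V), Am (vi), Bdim (vii°).
Matching root and quality in both lists: F.
That gives 1 common triad.

1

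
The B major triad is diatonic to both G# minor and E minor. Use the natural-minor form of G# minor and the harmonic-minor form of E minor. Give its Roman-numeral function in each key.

III in G# minor; V in E minor

The scale of G# minor (natural minor) is G# A# B C# D# E F#; B is degree 3, and the triad built there (B-D#-F#) is major, so it is III.
The scale of E minor (harmonic minor) is E F# G A B C D#; B is degree 5, and the triad built there (B-D#-F#) is major, so it is V.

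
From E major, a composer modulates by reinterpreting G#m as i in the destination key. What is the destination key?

The numeral i denotes a minor triad on scale degree 1. With G# on degree 1, the tonic of the new key is G#.
Degree 1 carries a minor triad in minor keys, so the destination is G# minor.
Check: the diatonic triads of G# minor (natural minor) are G#m (i), A#dim (ii°), B (III), C#m (iv), D#m (v), E (VI), F# (VII) — G#m is indeed i.

G# minor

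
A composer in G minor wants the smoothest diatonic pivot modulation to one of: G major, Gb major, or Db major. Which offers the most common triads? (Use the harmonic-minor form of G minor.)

Triads of G minor (harmonic minor): G minor (i), A diminished (ii°), Bb augmented (III+), C minor (iv), D major (V), Eb major (VI), F# diminished (vii°).
G major shares 2: D, F#dim.
Gb major shares 0: none.
Db major shares 0: none.
The most common triads (2) are shared with G major.

G major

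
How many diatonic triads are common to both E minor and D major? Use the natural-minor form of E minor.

4

Diatonic triads of E minor (natural minor): E minor (i), F# diminished (ii°), G major (III), A minor (iv), B minor (v), C major (VI), D major (VII).
Diatonic triads of D major: D major (I), E minor (ii), F# minor (iii), G major (IV), A major (V), B minor (vi), C# diminished (vii°).
Matching root and quality in both lists: E minor, G major, B minor, D major.
That gives 4 common triads.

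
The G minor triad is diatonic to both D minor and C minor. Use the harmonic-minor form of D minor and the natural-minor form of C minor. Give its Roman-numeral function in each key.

The scale of D minor (harmonic minor) is D E F G A Bb C#; G is degree 4, and the triad built there (G-Bb-D) is minor, so it is iv.
The scale of C minor (natural minor) is C D Eb F G Ab Bb; G is degree 5, and the triad built there (G-Bb-D) is minor, so it is v.

iv in D minor; v in C minor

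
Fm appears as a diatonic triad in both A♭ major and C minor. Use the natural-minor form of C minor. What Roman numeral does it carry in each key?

vi in A♭ major; iv in C minor

The scale of A♭ major is A♭ B♭ C D♭ E♭ F G; F is degree 6, and the triad built there (F-A♭-C) is minor, so it is vi.
The scale of C minor (natural minor) is C D E♭ F G A♭ B♭; F is degree 4, and the triad built there (F-A♭-C) is minor, so it is iv.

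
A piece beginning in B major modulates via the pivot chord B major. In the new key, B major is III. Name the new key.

The numeral III denotes a major triad on scale degree 3. With B on degree 3, the tonic of the new key is G#.
Degree 3 carries a major triad in natural-minor keys, so the destination is G# minor.
Check: the diatonic triads of G# minor (natural minor) are G#m (i), A#dim (ii°), B (III), C#m (iv), D#m (v), E (VI), F# (VII) — B major is indeed III.

G# minor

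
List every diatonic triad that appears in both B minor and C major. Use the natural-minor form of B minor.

Em, G

Triads in B minor (natural minor): Bm (i), C#dim (ii°), D (III), Em (iv), F#m (v), G (VI), A (VII).
Triads in C major: C (I), Dm (ii), Em (iii), F (IV), G (V), Am (vi), Bdim (vii°).
Shared triads with their functions: Em (iv in B minor, iii in C major); G (VI in B minor, V in C major).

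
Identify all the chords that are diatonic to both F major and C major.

F, Am, C, Dm

Triads in F major: F (I), Gm (ii), Am (iii), Bb (IV), C (V), Dm (vi), Edim (vii°).
Triads in C major: C (I), Dm (ii), Em (iii), F (IV), G (V), Am (vi), Bdim (vii°).
Shared triads with their functions: F (I in F major, IV in C major); Am (iii in F major, vi in C major); C (V in F major, I in C major); Dm (vi in F major, ii in C major).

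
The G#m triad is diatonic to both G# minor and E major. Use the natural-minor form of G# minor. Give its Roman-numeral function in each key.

i in G# minor; iii in E major

The scale of G# minor (natural minor) is G# A# B C# D# E F#; G# is degree 1, and the triad built there (G#-B-D#) is minor, so it is i.
The scale of E major is E F# G# A B C# D#; G# is degree 3, and the triad built there (G#-B-D#) is minor, so it is iii.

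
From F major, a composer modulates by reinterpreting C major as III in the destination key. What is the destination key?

The numeral III denotes a major triad on scale degree 3. With C on degree 3, the tonic of the new key is A.
Degree 3 carries a major triad in natural-minor keys, so the destination is A minor.
Check: the diatonic triads of A minor (natural minor) are Am (i), Bdim (ii°), C (III), Dm (iv), Em (v), F (VI), G (VII) — C major is indeed III.

A minor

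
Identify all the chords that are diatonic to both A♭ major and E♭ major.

Triads in A♭ major: A♭ (I), B♭m (ii), Cm (iii), D♭ (IV), E♭ (V), Fm (vi), Gdim (vii°).
Triads in E♭ major: E♭ (I), Fm (ii), Gm (iii), A♭ (IV), B♭ (V), Cm (vi), Ddim (vii°).
Shared triads with their functions: A♭ (I in A♭ major, IV in E♭ major); Cm (iii in A♭ major, vi in E♭ major); E♭ (V in A♭ major, I in E♭ major); Fm (vi in A♭ major, ii in E♭ major).

A♭, Cm, E♭, Fm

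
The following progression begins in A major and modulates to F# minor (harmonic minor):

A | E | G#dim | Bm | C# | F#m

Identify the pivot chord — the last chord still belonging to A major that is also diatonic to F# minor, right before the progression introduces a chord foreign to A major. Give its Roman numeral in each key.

Bm — ii in A major, iv in F# minor

Chords diatonic to A major: A, Bm, C#m, D, E, F#m, G#dim.
Reading the progression, the first chord not in that set is C#, so the modulation leaves A major there.
The chord immediately before C# is Bm, which is diatonic to both keys: ii in A major and iv in F# minor.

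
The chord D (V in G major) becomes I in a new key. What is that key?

D major

The numeral I denotes a major triad on scale degree 1. With D on degree 1, the tonic of the new key is D.
Degree 1 carries a major triad in major keys, so the destination is D major.
Check: the diatonic triads of D major are D (I), Em (ii), F♯m (iii), G (IV), A (V), Bm (vi), C♯dim (vii°) — D is indeed I.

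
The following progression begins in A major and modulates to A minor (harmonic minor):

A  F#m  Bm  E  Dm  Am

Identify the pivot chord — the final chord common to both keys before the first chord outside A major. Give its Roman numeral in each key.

Chords diatonic to A major: A, Bm, C#m, D, E, F#m, G#dim.
Reading the progression, the first chord not in that set is Dm, so the modulation leaves A major there.
The chord immediately before Dm is E, which is diatonic to both keys: V in A major and V in A minor.

E — V in A major, V in A minor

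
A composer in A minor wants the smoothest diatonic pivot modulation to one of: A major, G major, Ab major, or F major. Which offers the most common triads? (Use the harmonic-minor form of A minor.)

F major

Triads of A minor (harmonic minor): A minor (i), B diminished (ii°), C augmented (III+), D minor (iv), E major (V), F major (VI), G# diminished (vii°).
A major shares 2: E, G#dim.
G major shares 1: Am.
Ab major shares 0: none.
F major shares 3: Am, Dm, F.
The most common triads (3) are shared with F major.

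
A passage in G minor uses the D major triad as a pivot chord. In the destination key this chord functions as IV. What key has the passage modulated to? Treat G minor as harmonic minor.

A major

The numeral IV denotes a major triad on scale degree 4. With D on degree 4, the tonic of the new key is A.
Degree 4 carries a major triad in major keys, so the destination is A major.
Check: the diatonic triads of A major are A (I), Bm (ii), C♯m (iii), D (IV), E (V), F♯m (vi), G♯dim (vii°) — D major is indeed IV.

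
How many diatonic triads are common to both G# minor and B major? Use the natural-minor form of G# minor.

7

Diatonic triads of G# minor (natural minor): G#m (i), A#dim (ii°), B (III), C#m (iv), D#m (v), E (VI), F# (VII).
Diatonic triads of B major: B (I), C#m (ii), D#m (iii), E (IV), F# (V), G#m (vi), A#dim (vii°).
Matching root and quality in both lists: G#m, A#dim, B, C#m, D#m, E, F#.
That gives 7 common triads.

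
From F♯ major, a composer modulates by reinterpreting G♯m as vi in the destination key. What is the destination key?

The numeral vi denotes a minor triad on scale degree 6. With G♯ on degree 6, the tonic of the new key is B.
Degree 6 carries a minor triad in major keys, so the destination is B major.
Check: the diatonic triads of B major are B (I), C♯m (ii), D♯m (iii), E (IV), F♯ (V), G♯m (vi), A♯dim (vii°) — G♯m is indeed vi.

B major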